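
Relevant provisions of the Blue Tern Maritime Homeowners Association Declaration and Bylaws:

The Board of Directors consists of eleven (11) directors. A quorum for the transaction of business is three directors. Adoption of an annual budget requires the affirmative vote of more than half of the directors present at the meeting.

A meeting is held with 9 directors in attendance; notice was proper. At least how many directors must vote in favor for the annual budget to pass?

The annual budget requires a majority of the directors present (9).
A majority of 9 is 5.

5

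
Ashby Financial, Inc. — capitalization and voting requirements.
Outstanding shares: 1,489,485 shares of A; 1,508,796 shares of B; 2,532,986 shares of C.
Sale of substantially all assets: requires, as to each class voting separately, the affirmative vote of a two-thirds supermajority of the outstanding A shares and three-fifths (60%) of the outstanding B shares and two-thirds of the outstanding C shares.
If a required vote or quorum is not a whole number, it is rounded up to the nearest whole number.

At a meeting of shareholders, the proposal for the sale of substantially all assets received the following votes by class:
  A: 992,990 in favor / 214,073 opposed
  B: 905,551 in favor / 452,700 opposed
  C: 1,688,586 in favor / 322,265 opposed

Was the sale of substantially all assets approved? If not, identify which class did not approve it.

Not approved — the C shares did not give the required vote.

A: 2/3 of 1489485 = 992990; 992,990 required, 992,990 in favor — approved.
B: 3/5 of 1508796 = 905277.60, rounded up to 905278; 905,278 required, 905,551 in favor — approved.
C: 2/3 of 2532986 = 1688657.33, rounded up to 1688658; 1,688,658 required, 1,688,586 in favor — not approved.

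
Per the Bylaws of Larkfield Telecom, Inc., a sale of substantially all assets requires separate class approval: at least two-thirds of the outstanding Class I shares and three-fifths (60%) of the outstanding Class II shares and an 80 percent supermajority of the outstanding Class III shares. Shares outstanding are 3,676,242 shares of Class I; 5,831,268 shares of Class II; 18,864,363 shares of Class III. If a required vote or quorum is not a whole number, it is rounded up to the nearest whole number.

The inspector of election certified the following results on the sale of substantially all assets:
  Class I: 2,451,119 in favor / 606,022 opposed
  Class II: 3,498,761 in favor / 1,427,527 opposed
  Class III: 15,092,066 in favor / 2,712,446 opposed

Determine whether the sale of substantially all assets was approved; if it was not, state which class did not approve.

Class I: 2/3 of 3676242 = 2450828; 2,450,828 required, 2,451,119 in favor — approved.
Class II: 3/5 of 5831268 = 3498760.80, rounded up to 3498761; 3,498,761 required, 3,498,761 in favor — approved.
Class III: 4/5 of 18864363 = 15091490.40, rounded up to 15091491; 15,091,491 required, 15,092,066 in favor — approved.

Approved — every class gave the required vote.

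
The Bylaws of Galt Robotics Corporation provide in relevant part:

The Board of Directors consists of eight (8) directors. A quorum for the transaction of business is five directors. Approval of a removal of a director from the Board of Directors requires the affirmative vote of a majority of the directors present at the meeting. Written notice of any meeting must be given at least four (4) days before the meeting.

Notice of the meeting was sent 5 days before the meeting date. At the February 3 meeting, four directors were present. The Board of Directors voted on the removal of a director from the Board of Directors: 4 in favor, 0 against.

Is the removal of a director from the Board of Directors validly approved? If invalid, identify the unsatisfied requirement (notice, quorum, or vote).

Notice: 5 days given; 4 required (5 ≥ 4). Satisfied.
Quorum: 4 present; quorum is 5. Not satisfied.
Vote: the removal of a director from the Board of Directors requires a majority of the directors present (4). A majority of 4 is 3, so 3 affirmative votes are needed; 4 voted in favor. Satisfied. (Moot — without a quorum no business can be validly transacted.)

Invalid — quorum requirement not satisfied.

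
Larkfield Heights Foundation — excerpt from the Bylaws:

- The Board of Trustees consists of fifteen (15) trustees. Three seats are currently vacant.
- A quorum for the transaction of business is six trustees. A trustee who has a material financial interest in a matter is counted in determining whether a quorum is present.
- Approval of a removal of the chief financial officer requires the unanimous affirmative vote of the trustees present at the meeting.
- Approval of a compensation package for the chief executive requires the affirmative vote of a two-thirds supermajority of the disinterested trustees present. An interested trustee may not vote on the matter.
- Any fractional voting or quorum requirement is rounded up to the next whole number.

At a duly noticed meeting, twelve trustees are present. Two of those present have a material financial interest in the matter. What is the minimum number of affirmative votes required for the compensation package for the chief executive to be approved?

7

The compensation package for the chief executive requires two-thirds of the disinterested trustees present (12 − 2 = 10).
2/3 of 10 = 6.67, rounded up to 7.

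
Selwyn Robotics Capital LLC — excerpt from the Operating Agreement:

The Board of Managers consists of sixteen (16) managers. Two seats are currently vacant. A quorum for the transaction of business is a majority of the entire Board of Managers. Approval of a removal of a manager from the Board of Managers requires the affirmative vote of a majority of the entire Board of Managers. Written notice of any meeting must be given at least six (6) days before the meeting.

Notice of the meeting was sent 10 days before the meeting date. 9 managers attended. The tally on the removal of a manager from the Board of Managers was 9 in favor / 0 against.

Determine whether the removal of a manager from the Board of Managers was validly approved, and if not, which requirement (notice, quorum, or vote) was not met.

Valid — all requirements satisfied.

Notice: 10 days given; 6 required (10 ≥ 6). Satisfied.
Quorum: 9 present; quorum is 9. Satisfied.
Vote: the removal of a manager from the Board of Managers requires a majority of the entire Board of Managers (16). A majority of 16 is 9, so 9 affirmative votes are needed; 9 voted in favor. Satisfied.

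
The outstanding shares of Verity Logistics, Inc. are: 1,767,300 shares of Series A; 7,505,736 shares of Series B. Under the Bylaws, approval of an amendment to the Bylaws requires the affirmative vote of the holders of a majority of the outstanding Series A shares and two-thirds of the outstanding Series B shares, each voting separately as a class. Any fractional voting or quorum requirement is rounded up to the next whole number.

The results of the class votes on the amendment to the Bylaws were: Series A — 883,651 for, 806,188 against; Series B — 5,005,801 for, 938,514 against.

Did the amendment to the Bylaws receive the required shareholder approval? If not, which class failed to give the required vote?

Approved — every class gave the required vote.

Series A: a majority of 1767300 is 883651; 883,651 required, 883,651 in favor — approved.
Series B: 2/3 of 7505736 = 5003824; 5,003,824 required, 5,005,801 in favor — approved.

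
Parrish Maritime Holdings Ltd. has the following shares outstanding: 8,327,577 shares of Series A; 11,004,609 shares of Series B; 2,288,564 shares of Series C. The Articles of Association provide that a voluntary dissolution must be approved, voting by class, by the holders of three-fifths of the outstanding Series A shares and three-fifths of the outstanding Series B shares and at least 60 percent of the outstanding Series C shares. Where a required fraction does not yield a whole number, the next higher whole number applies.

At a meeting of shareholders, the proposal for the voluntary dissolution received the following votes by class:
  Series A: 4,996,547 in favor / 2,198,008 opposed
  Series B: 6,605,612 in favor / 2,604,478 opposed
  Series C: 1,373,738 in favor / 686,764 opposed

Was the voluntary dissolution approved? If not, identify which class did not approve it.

Approved — every class gave the required vote.

Series A: 3/5 of 8327577 = 4996546.20, rounded up to 4996547; 4,996,547 required, 4,996,547 in favor — approved.
Series B: 3/5 of 11004609 = 6602765.40, rounded up to 6602766; 6,602,766 required, 6,605,612 in favor — approved.
Series C: 3/5 of 2288564 = 1373138.40, rounded up to 1373139; 1,373,139 required, 1,373,738 in favor — approved.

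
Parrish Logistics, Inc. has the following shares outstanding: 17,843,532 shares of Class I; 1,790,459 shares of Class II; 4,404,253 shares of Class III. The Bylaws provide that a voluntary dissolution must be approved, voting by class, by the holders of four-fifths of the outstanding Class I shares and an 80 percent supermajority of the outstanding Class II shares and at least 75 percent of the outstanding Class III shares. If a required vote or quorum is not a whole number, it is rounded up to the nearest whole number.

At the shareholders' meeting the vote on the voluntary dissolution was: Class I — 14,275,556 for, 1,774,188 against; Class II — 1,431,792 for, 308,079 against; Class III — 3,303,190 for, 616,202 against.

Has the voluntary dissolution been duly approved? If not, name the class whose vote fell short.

Not approved — the Class II shares did not give the required vote.

Class I: 4/5 of 17843532 = 14274825.60, rounded up to 14274826; 14,274,826 required, 14,275,556 in favor — approved.
Class II: 4/5 of 1790459 = 1432367.20, rounded up to 1432368; 1,432,368 required, 1,431,792 in favor — not approved.
Class III: 3/4 of 4404253 = 3303189.75, rounded up to 3303190; 3,303,190 required, 3,303,190 in favor — approved.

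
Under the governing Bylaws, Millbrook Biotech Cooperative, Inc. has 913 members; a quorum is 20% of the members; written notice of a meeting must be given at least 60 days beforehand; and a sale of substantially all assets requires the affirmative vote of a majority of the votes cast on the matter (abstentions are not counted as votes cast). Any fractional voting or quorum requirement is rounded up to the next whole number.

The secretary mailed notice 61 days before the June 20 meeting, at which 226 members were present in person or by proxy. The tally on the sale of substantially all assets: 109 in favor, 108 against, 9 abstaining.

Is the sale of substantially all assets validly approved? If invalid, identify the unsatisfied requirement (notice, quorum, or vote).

Notice: 61 days given; 60 required. Satisfied.
Quorum: 20% of 913 = 182.60, rounded up to 183; 226 present. Satisfied.
Vote: requires a majority of the votes cast (226 − 9 abstaining = 217); a majority of 217 is 109, so 109 needed; 109 in favor. Satisfied.

Valid — all requirements satisfied.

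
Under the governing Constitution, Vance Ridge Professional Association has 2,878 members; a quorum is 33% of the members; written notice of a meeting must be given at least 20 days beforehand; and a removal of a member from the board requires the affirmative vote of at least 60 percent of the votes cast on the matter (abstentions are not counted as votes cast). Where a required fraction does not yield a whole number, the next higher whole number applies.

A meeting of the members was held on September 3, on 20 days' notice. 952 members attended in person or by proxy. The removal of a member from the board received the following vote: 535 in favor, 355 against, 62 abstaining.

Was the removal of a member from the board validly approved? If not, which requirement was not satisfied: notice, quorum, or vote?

Valid — all requirements satisfied.

Notice: 20 days given; 20 required. Satisfied.
Quorum: 33% of 2,878 = 949.74, rounded up to 950; 952 present. Satisfied.
Vote: requires three-fifths of the votes cast (952 − 62 abstaining = 890); 3/5 of 890 = 534, so 534 needed; 535 in favor. Satisfied.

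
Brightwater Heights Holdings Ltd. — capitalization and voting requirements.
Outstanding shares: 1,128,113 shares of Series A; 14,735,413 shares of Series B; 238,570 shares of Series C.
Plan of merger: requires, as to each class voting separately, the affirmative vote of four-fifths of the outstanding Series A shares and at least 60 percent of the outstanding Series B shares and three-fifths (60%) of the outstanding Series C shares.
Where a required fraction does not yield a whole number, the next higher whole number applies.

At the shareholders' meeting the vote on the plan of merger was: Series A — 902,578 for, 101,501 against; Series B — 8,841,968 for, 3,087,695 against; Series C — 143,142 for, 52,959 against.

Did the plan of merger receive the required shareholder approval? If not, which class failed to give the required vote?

Series A: 4/5 of 1128113 = 902490.40, rounded up to 902491; 902,491 required, 902,578 in favor — approved.
Series B: 3/5 of 14735413 = 8841247.80, rounded up to 8841248; 8,841,248 required, 8,841,968 in favor — approved.
Series C: 3/5 of 238570 = 143142; 143,142 required, 143,142 in favor — approved.

Approved — every class gave the required vote.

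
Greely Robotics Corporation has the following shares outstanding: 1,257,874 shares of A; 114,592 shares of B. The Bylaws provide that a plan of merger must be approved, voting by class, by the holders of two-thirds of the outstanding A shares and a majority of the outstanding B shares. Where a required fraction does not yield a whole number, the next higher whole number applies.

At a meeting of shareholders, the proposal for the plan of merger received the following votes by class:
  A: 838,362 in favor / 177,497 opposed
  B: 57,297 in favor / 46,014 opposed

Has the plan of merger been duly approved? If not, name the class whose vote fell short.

Not approved — the A shares did not give the required vote.

A: 2/3 of 1257874 = 838582.67, rounded up to 838583; 838,583 required, 838,362 in favor — not approved.
B: a majority of 114592 is 57297; 57,297 required, 57,297 in favor — approved.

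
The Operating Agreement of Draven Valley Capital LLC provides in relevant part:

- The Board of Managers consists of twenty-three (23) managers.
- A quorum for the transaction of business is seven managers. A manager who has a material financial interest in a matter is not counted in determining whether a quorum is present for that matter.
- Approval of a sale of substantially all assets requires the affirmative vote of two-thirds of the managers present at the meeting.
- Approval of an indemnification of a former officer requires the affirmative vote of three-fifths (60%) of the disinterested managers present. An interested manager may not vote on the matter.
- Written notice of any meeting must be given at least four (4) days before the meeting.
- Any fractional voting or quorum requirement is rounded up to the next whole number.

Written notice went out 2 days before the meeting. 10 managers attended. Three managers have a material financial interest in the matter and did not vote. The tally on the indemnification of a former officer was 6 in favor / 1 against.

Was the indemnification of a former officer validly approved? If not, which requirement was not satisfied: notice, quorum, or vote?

Invalid — notice requirement not satisfied.

Notice: 2 days given; 4 required (2 < 4). Not satisfied.
Quorum: 10 present, but the 3 interested managers do not count, leaving 7. Quorum is 7. Satisfied.
Vote: the indemnification of a former officer requires three-fifths of the disinterested managers present (10 − 3 = 7). 3/5 of 7 = 4.20, rounded up to 5, so 5 affirmative votes are needed; 6 voted in favor. Satisfied.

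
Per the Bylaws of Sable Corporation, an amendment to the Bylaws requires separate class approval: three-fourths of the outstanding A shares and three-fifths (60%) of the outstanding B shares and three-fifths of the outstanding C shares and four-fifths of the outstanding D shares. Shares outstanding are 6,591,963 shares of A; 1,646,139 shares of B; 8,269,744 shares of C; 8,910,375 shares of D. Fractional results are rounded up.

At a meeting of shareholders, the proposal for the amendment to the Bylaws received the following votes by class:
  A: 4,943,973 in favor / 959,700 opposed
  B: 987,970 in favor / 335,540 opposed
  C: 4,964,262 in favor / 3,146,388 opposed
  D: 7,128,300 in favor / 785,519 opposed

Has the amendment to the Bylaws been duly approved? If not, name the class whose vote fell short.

A: 3/4 of 6591963 = 4943972.25, rounded up to 4943973; 4,943,973 required, 4,943,973 in favor — approved.
B: 3/5 of 1646139 = 987683.40, rounded up to 987684; 987,684 required, 987,970 in favor — approved.
C: 3/5 of 8269744 = 4961846.40, rounded up to 4961847; 4,961,847 required, 4,964,262 in favor — approved.
D: 4/5 of 8910375 = 7128300; 7,128,300 required, 7,128,300 in favor — approved.

Approved — every class gave the required vote.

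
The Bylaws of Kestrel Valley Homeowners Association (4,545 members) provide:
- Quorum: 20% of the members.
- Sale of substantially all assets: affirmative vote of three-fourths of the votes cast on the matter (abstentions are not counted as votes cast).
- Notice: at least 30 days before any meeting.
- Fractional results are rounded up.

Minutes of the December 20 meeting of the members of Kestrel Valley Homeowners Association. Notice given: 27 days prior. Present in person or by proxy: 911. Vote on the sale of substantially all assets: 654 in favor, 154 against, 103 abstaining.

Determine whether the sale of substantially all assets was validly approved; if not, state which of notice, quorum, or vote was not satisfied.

Invalid — notice requirement not satisfied.

Notice: 27 days given; 30 required. Not satisfied.
Quorum: 20% of 4,545 = 909; 911 present. Satisfied.
Vote: requires three-fourths of the votes cast (911 − 103 abstaining = 808); 3/4 of 808 = 606, so 606 needed; 654 in favor. Satisfied.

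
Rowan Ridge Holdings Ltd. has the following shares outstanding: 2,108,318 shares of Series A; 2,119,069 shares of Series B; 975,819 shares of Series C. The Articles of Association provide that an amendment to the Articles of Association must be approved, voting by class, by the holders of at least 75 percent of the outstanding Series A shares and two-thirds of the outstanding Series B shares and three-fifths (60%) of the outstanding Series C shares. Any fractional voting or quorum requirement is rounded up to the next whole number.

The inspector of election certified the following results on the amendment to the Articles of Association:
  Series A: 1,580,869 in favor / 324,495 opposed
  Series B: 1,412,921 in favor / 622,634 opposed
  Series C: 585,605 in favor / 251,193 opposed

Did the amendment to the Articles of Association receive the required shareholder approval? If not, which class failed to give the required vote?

Series A: 3/4 of 2108318 = 1581238.50, rounded up to 1581239; 1,581,239 required, 1,580,869 in favor — not approved.
Series B: 2/3 of 2119069 = 1412712.67, rounded up to 1412713; 1,412,713 required, 1,412,921 in favor — approved.
Series C: 3/5 of 975819 = 585491.40, rounded up to 585492; 585,492 required, 585,605 in favor — approved.

Not approved — the Series A shares did not give the required vote.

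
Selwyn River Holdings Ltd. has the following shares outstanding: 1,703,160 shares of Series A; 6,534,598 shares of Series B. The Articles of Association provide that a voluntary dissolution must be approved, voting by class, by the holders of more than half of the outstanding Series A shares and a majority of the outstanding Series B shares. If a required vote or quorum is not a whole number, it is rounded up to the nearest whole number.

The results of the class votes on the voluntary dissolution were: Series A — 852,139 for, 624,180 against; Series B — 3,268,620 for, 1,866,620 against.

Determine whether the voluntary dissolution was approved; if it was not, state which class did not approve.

Series A: a majority of 1703160 is 851581; 851,581 required, 852,139 in favor — approved.
Series B: a majority of 6534598 is 3267300; 3,267,300 required, 3,268,620 in favor — approved.

Approved — every class gave the required vote.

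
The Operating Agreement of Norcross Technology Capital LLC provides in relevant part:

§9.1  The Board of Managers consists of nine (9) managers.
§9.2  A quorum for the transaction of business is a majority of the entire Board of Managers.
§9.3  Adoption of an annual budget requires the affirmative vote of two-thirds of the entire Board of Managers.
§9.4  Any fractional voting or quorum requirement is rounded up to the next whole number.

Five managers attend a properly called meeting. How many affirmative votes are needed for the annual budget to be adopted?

6

The annual budget requires two-thirds of the entire Board of Managers (9).
2/3 of 9 = 6.
(Only 5 can vote, so the annual budget cannot pass at this meeting, but the required vote is still 6.)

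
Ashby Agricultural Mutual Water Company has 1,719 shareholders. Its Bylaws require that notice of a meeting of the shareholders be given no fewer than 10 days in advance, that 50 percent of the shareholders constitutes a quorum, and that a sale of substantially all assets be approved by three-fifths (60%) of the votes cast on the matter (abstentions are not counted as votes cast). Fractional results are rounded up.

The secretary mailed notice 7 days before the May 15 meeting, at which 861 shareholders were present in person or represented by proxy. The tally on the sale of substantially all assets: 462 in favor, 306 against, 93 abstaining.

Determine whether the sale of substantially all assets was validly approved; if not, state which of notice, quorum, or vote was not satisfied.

Invalid — notice requirement not satisfied.

Notice: 7 days given; 10 required. Not satisfied.
Quorum: 50% of 1,719 = 859.50, rounded up to 860; 861 present. Satisfied.
Vote: requires three-fifths of the votes cast (861 − 93 abstaining = 768); 3/5 of 768 = 460.80, rounded up to 461, so 461 needed; 462 in favor. Satisfied.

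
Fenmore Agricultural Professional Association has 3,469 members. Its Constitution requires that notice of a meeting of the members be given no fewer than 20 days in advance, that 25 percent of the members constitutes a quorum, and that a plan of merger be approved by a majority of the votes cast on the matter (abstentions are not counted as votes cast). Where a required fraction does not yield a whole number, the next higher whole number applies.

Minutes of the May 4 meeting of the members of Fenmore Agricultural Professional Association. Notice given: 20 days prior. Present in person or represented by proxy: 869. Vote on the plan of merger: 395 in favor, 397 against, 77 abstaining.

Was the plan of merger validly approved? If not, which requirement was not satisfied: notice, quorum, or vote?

Notice: 20 days given; 20 required. Satisfied.
Quorum: 25% of 3,469 = 867.25, rounded up to 868; 869 present. Satisfied.
Vote: requires a majority of the votes cast (869 − 77 abstaining = 792); a majority of 792 is 397, so 397 needed; 395 in favor. Not satisfied.

Invalid — vote requirement not satisfied.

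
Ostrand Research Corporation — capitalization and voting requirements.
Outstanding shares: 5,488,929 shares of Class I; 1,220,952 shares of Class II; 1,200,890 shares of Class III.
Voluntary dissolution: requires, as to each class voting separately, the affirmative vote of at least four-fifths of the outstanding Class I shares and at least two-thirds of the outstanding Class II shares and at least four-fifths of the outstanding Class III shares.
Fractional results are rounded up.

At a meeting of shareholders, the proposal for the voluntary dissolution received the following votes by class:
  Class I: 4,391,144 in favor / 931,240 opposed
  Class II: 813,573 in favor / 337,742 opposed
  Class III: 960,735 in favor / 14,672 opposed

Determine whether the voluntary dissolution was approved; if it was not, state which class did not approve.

Class I: 4/5 of 5488929 = 4391143.20, rounded up to 4391144; 4,391,144 required, 4,391,144 in favor — approved.
Class II: 2/3 of 1220952 = 813968; 813,968 required, 813,573 in favor — not approved.
Class III: 4/5 of 1200890 = 960712; 960,712 required, 960,735 in favor — approved.

Not approved — the Class II shares did not give the required vote.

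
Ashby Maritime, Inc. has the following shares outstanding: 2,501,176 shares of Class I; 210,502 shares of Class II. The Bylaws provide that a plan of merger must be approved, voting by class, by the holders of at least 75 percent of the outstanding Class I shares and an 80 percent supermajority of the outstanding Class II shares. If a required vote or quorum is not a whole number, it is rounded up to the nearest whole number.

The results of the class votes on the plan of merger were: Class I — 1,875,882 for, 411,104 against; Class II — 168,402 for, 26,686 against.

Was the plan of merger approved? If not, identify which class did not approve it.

Class I: 3/4 of 2501176 = 1875882; 1,875,882 required, 1,875,882 in favor — approved.
Class II: 4/5 of 210502 = 168401.60, rounded up to 168402; 168,402 required, 168,402 in favor — approved.

Approved — every class gave the required vote.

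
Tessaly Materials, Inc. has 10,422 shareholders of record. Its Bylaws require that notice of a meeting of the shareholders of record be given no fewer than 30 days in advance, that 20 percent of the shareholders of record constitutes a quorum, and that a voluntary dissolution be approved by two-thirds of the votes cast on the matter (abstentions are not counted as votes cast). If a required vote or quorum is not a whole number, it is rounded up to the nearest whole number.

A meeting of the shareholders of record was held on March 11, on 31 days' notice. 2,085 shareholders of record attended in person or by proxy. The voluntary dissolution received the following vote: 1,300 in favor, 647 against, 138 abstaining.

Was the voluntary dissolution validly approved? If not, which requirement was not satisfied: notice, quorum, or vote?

Valid — all requirements satisfied.

Notice: 31 days given; 30 required. Satisfied.
Quorum: 20% of 10,422 = 2,084.40, rounded up to 2,085; 2,085 present. Satisfied.
Vote: requires two-thirds of the votes cast (2,085 − 138 abstaining = 1,947); 2/3 of 1947 = 1298, so 1,298 needed; 1,300 in favor. Satisfied.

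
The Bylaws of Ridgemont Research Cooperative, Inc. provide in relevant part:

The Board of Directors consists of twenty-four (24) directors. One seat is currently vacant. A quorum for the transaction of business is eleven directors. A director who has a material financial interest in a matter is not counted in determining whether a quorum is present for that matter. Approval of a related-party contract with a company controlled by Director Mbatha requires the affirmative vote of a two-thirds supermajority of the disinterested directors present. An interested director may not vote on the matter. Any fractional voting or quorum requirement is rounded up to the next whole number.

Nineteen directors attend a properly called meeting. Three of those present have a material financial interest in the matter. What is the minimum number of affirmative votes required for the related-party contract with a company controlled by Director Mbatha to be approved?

11

The related-party contract with a company controlled by Director Mbatha requires two-thirds of the disinterested directors present (19 − 3 = 16).
2/3 of 16 = 10.67, rounded up to 11.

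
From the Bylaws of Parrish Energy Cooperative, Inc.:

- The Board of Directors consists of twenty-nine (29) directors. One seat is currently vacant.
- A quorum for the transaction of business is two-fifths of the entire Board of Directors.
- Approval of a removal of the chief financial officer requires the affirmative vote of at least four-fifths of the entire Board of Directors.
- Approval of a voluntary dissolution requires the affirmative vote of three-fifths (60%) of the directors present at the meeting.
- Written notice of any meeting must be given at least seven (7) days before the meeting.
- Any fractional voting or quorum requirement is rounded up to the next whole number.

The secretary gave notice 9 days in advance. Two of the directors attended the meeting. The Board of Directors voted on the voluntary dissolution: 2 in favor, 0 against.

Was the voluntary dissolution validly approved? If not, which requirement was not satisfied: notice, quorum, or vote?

Notice: 9 days given; 7 required (9 ≥ 7). Satisfied.
Quorum: 2 present; quorum is 12. Not satisfied.
Vote: the voluntary dissolution requires three-fifths of the directors present (2). 3/5 of 2 = 1.20, rounded up to 2, so 2 affirmative votes are needed; 2 voted in favor. Satisfied. (Moot — without a quorum no business can be validly transacted.)

Invalid — quorum requirement not satisfied.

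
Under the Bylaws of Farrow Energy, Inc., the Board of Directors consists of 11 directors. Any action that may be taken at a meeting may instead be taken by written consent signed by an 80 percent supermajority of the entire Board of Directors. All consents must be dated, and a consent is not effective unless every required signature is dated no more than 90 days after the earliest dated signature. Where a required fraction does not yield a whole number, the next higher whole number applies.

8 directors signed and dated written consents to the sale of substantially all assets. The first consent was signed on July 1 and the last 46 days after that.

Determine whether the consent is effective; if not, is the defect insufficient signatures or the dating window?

Signatures required: an 80 percent supermajority of 11 — 4/5 of 11 = 8.80, rounded up to 9, so 9 needed; 8 signed. Insufficient.
Dating window: the latest signature is 46 days after the earliest; the limit is 90 days. Within the window.

Not effective — insufficient signatures.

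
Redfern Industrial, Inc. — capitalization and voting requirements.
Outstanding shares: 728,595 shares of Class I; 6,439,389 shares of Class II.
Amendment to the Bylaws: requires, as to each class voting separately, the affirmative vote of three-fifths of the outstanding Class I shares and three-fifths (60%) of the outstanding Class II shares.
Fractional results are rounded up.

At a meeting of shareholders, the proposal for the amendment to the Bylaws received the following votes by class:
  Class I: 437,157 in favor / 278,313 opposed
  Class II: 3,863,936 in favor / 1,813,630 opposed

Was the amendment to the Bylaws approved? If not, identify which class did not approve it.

Approved — every class gave the required vote.

Class I: 3/5 of 728595 = 437157; 437,157 required, 437,157 in favor — approved.
Class II: 3/5 of 6439389 = 3863633.40, rounded up to 3863634; 3,863,634 required, 3,863,936 in favor — approved.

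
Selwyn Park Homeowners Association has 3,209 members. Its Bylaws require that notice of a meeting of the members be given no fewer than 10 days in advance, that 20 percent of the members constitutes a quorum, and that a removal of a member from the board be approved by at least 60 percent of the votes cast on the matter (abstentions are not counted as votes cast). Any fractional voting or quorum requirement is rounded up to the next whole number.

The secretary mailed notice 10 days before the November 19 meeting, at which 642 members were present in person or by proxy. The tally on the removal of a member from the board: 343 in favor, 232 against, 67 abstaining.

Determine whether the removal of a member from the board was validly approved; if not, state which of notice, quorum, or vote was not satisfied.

Notice: 10 days given; 10 required. Satisfied.
Quorum: 20% of 3,209 = 641.80, rounded up to 642; 642 present. Satisfied.
Vote: requires three-fifths of the votes cast (642 − 67 abstaining = 575); 3/5 of 575 = 345, so 345 needed; 343 in favor. Not satisfied.

Invalid — vote requirement not satisfied.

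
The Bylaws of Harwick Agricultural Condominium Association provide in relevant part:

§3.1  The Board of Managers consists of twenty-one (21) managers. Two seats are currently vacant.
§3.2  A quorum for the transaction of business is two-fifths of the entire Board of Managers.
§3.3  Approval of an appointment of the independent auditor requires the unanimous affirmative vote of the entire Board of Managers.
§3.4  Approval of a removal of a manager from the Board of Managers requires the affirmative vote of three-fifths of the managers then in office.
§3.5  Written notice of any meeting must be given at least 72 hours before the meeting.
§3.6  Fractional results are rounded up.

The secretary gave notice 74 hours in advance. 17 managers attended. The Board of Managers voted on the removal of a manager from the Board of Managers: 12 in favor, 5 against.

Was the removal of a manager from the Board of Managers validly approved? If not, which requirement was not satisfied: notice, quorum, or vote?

Valid — all requirements satisfied.

Notice: 74 hours given; 72 required (74 ≥ 72). Satisfied.
Quorum: 17 present; quorum is 9. Satisfied.
Vote: the removal of a manager from the Board of Managers requires three-fifths of the managers then in office (19). 3/5 of 19 = 11.40, rounded up to 12, so 12 affirmative votes are needed; 12 voted in favor. Satisfied.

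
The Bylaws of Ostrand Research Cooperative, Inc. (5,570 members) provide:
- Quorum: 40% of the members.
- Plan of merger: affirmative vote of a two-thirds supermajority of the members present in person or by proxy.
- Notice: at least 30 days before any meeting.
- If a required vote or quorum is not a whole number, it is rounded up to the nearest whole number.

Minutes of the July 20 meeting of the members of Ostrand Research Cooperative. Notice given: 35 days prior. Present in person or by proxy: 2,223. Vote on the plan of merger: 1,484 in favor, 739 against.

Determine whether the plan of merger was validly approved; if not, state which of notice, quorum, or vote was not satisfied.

Notice: 35 days given; 30 required. Satisfied.
Quorum: 40% of 5,570 = 2,228; 2,223 present. Not satisfied.
Vote: requires two-thirds of those present (2,223); 2/3 of 2223 = 1482, so 1,482 needed; 1,484 in favor. Satisfied.

Invalid — quorum requirement not satisfied.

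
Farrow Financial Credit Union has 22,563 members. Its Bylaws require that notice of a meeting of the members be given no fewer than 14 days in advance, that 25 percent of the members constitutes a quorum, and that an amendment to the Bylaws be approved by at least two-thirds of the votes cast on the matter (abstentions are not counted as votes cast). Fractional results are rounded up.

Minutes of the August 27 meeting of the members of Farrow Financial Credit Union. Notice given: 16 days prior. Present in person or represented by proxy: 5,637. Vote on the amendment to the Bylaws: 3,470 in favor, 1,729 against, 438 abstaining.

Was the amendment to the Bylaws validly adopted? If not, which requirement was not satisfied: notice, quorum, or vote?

Invalid — quorum requirement not satisfied.

Notice: 16 days given; 14 required. Satisfied.
Quorum: 25% of 22,563 = 5,640.75, rounded up to 5,641; 5,637 present. Not satisfied.
Vote: requires two-thirds of the votes cast (5,637 − 438 abstaining = 5,199); 2/3 of 5199 = 3466, so 3,466 needed; 3,470 in favor. Satisfied.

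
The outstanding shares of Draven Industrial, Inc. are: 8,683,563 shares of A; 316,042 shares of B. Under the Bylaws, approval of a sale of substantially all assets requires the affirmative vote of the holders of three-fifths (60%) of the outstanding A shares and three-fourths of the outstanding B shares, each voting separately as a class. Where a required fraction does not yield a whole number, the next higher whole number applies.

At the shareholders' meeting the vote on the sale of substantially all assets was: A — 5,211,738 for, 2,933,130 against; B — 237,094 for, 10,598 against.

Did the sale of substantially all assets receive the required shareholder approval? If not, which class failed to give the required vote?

A: 3/5 of 8683563 = 5210137.80, rounded up to 5210138; 5,210,138 required, 5,211,738 in favor — approved.
B: 3/4 of 316042 = 237031.50, rounded up to 237032; 237,032 required, 237,094 in favor — approved.

Approved — every class gave the required vote.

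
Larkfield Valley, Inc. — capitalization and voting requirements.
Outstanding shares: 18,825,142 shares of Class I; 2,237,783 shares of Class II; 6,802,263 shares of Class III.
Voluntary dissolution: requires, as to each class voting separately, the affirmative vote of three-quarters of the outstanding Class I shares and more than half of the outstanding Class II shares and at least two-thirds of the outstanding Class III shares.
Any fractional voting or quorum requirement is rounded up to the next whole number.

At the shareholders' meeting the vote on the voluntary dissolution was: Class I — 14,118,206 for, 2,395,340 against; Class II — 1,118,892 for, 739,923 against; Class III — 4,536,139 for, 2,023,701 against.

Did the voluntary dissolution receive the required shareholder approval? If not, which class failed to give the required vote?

Class I: 3/4 of 18825142 = 14118856.50, rounded up to 14118857; 14,118,857 required, 14,118,206 in favor — not approved.
Class II: a majority of 2237783 is 1118892; 1,118,892 required, 1,118,892 in favor — approved.
Class III: 2/3 of 6802263 = 4534842; 4,534,842 required, 4,536,139 in favor — approved.

Not approved — the Class I shares did not give the required vote.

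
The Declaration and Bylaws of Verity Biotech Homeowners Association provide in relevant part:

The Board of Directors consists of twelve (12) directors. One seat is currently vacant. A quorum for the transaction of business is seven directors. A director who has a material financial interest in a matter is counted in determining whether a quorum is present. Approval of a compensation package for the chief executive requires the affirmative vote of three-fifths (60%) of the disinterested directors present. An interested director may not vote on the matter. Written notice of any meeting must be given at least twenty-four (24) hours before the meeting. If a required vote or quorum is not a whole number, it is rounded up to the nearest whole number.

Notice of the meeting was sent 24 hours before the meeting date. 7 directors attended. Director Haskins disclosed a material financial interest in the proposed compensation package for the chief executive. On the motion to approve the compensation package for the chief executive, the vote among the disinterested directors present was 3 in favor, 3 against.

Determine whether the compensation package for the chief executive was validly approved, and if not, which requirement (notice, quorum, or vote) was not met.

Invalid — vote requirement not satisfied.

Notice: 24 hours given; 24 required (24 ≥ 24). Satisfied.
Quorum: 7 present (interested directors count toward quorum); quorum is 7. Satisfied.
Vote: the compensation package for the chief executive requires three-fifths of the disinterested directors present (7 − 1 = 6). 3/5 of 6 = 3.60, rounded up to 4, so 4 affirmative votes are needed; 3 voted in favor. Not satisfied.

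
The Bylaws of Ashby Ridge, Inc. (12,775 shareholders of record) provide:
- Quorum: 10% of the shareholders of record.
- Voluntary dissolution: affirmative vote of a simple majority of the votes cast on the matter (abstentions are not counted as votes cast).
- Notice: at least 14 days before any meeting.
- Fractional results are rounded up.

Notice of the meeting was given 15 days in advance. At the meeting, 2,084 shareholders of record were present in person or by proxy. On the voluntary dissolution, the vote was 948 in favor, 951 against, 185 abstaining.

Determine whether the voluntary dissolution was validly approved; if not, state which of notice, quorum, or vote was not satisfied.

Invalid — vote requirement not satisfied.

Notice: 15 days given; 14 required. Satisfied.
Quorum: 10% of 12,775 = 1,277.50, rounded up to 1,278; 2,084 present. Satisfied.
Vote: requires a majority of the votes cast (2,084 − 185 abstaining = 1,899); a majority of 1899 is 950, so 950 needed; 948 in favor. Not satisfied.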